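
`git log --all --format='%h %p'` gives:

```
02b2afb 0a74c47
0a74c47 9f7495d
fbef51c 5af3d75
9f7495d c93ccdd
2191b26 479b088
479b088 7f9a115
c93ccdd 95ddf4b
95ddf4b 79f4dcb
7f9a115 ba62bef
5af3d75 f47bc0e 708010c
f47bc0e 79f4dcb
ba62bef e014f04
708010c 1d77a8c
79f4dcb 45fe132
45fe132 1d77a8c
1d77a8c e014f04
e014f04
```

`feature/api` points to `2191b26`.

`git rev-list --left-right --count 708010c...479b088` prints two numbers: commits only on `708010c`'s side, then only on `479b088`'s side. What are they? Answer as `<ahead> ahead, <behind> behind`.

2 ahead, 3 behind

Reachable from 708010c: {1d77a8c, 708010c, e014f04}.
Reachable from 479b088: {479b088, 7f9a115, ba62bef, e014f04}.
Only in 708010c's history (ahead): {1d77a8c, 708010c} — 2.
Only in 479b088's history (behind): {479b088, 7f9a115, ba62bef} — 3.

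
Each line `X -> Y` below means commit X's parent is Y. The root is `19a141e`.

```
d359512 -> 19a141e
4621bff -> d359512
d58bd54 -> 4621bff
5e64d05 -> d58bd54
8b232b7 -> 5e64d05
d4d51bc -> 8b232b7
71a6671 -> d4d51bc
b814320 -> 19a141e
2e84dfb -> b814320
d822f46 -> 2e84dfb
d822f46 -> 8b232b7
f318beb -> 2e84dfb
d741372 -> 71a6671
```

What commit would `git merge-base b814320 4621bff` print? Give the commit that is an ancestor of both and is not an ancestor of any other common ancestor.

Ancestors of b814320: {19a141e, b814320}.
Ancestors of 4621bff: {19a141e, 4621bff, d359512}.
Common ancestors: {19a141e}.
The only common ancestor is 19a141e, so it is the merge base.

19a141e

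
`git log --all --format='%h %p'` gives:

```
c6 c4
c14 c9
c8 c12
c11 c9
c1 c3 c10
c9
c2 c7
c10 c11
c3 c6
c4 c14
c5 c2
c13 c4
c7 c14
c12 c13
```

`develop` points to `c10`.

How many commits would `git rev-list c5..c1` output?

6

Reachable from c1: {c1, c10, c11, c14, c3, c4, c6, c9}.
Reachable from c5: {c14, c2, c5, c7, c9}.
In c1's history but not c5's: {c1, c10, c11, c3, c4, c6} — 6 commits.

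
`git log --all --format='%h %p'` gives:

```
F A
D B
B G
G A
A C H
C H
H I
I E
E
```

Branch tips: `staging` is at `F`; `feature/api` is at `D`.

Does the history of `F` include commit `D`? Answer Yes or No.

Ancestors of F: {A, C, E, F, H, I}.
D is not in that set, so it is not an ancestor of F.

No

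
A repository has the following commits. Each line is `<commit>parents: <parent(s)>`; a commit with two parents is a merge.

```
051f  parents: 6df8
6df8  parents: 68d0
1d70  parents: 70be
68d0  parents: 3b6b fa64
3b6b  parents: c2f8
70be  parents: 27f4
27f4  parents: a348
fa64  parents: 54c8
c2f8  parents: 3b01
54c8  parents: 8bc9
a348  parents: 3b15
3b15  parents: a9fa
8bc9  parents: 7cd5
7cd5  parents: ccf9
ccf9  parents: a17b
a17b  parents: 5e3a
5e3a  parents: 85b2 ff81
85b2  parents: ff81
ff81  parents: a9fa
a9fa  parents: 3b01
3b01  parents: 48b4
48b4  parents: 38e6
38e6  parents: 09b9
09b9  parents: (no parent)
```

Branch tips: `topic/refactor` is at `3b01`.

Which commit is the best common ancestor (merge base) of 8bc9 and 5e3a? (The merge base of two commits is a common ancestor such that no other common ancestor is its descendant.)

Ancestors of 8bc9: {09b9, 38e6, 3b01, 48b4, 5e3a, 7cd5, 85b2, 8bc9, a17b, a9fa, ccf9, ff81}.
Ancestors of 5e3a: {09b9, 38e6, 3b01, 48b4, 5e3a, 85b2, a9fa, ff81}.
Common ancestors: {09b9, 38e6, 3b01, 48b4, 5e3a, 85b2, a9fa, ff81}.
Among these, 5e3a is not an ancestor of any other common ancestor — it is the merge base.

5e3a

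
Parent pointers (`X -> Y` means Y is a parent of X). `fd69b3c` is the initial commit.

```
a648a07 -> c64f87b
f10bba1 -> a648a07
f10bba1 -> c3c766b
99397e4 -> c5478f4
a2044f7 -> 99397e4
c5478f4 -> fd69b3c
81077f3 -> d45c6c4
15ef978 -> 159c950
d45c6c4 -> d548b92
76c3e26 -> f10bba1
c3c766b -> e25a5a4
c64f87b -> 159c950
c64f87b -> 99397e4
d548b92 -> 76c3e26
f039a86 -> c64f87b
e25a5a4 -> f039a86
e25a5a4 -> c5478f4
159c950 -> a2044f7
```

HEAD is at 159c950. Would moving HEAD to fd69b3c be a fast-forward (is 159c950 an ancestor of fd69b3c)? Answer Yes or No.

A fast-forward from 159c950 to fd69b3c is possible iff 159c950 is an ancestor of fd69b3c.
Ancestors of fd69b3c: {fd69b3c}.
159c950 is not among them, so fast-forward is not possible.

No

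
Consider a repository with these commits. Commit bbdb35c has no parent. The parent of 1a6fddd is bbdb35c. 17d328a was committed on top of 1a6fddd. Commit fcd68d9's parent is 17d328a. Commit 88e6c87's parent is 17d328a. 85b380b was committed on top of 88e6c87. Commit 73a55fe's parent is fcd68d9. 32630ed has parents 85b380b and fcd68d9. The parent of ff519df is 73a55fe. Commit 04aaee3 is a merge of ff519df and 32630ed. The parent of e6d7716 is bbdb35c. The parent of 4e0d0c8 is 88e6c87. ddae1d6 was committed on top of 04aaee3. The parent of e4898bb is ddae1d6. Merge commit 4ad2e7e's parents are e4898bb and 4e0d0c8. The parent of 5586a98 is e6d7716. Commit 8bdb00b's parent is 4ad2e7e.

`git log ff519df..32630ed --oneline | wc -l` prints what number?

Reachable from 32630ed: {17d328a, 1a6fddd, 32630ed, 85b380b, 88e6c87, bbdb35c, fcd68d9}.
Reachable from ff519df: {17d328a, 1a6fddd, 73a55fe, bbdb35c, fcd68d9, ff519df}.
In 32630ed's history but not ff519df's: {32630ed, 85b380b, 88e6c87} — 3 commits.

3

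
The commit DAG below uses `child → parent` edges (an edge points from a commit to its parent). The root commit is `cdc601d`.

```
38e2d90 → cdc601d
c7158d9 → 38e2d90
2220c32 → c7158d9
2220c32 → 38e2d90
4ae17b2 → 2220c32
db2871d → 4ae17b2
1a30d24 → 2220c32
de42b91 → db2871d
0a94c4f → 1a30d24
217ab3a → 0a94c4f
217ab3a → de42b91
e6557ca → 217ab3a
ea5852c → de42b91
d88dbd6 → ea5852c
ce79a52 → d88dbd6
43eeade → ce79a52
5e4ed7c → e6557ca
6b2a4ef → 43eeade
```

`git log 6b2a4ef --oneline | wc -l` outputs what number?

12

Walking parent pointers from 6b2a4ef: reachable set = {2220c32, 38e2d90, 43eeade, 4ae17b2, 6b2a4ef, c7158d9, cdc601d, ce79a52, d88dbd6, db2871d, de42b91, ea5852c}.
That is 12 commits.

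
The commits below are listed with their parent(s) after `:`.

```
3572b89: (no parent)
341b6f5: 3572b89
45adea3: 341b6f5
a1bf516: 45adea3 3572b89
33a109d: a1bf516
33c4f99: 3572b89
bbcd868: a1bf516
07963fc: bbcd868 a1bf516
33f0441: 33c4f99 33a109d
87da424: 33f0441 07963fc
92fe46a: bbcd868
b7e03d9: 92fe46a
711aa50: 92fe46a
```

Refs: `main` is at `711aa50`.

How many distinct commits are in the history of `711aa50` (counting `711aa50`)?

Walking parent pointers from 711aa50: reachable set = {341b6f5, 3572b89, 45adea3, 711aa50, 92fe46a, a1bf516, bbcd868}.
That is 7 commits.

7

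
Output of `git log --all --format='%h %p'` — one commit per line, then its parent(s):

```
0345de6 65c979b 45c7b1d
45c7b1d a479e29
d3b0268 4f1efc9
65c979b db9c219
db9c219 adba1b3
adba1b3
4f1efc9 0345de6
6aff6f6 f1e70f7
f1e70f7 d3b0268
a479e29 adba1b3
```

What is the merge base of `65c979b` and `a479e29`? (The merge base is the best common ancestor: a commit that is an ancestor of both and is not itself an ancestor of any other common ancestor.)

Ancestors of 65c979b: {65c979b, adba1b3, db9c219}.
Ancestors of a479e29: {a479e29, adba1b3}.
Common ancestors: {adba1b3}.
The only common ancestor is adba1b3, so it is the merge base.

adba1b3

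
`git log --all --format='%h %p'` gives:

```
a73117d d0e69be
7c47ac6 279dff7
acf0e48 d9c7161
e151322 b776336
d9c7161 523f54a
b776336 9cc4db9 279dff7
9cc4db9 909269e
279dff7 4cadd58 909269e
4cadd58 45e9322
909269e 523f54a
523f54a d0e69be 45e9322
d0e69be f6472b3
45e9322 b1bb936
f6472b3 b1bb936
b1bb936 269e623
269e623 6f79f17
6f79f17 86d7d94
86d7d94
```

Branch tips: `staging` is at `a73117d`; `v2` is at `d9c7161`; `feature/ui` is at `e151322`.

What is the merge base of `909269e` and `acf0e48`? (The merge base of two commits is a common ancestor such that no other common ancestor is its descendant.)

Ancestors of 909269e: {269e623, 45e9322, 523f54a, 6f79f17, 86d7d94, 909269e, b1bb936, d0e69be, f6472b3}.
Ancestors of acf0e48: {269e623, 45e9322, 523f54a, 6f79f17, 86d7d94, acf0e48, b1bb936, d0e69be, d9c7161, f6472b3}.
Common ancestors: {269e623, 45e9322, 523f54a, 6f79f17, 86d7d94, b1bb936, d0e69be, f6472b3}.
Among these, 523f54a is not an ancestor of any other common ancestor — it is the merge base.

523f54a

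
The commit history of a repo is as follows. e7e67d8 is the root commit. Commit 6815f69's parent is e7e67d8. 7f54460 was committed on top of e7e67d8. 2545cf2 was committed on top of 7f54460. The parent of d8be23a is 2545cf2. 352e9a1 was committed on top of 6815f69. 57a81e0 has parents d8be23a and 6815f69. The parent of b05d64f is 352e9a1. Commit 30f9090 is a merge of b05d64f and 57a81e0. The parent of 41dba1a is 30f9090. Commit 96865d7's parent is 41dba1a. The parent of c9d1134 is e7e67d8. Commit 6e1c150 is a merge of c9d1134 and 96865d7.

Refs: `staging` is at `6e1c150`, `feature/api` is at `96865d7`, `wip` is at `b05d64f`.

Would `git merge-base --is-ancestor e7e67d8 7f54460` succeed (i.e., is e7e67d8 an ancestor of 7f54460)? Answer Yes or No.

Ancestors of 7f54460 (commits reachable by following parents): {7f54460, e7e67d8}.
e7e67d8 is in that set, so it is an ancestor of 7f54460.

Yes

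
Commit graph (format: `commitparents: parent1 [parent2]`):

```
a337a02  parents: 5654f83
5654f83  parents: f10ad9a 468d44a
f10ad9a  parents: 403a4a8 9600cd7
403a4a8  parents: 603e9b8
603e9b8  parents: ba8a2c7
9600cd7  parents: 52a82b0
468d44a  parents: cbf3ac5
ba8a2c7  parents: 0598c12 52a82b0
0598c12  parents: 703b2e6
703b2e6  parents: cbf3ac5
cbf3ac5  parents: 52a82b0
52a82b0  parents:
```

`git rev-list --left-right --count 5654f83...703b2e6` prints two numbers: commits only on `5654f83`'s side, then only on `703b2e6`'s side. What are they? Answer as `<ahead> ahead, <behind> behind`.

8 ahead, 0 behind

Reachable from 5654f83: {0598c12, 403a4a8, 468d44a, 52a82b0, 5654f83, 603e9b8, 703b2e6, 9600cd7, ba8a2c7, cbf3ac5, f10ad9a}.
Reachable from 703b2e6: {52a82b0, 703b2e6, cbf3ac5}.
Only in 5654f83's history (ahead): {0598c12, 403a4a8, 468d44a, 5654f83, 603e9b8, 9600cd7, ba8a2c7, f10ad9a} — 8.
Only in 703b2e6's history (behind): {} — 0.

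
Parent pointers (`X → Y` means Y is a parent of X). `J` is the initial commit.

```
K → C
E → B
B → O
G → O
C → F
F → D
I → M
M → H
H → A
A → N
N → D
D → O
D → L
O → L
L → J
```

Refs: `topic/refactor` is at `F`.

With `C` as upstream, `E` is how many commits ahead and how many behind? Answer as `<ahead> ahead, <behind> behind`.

2 ahead, 3 behind

Reachable from E: {B, E, J, L, O}.
Reachable from C: {C, D, F, J, L, O}.
Only in E's history (ahead): {B, E} — 2.
Only in C's history (behind): {C, D, F} — 3.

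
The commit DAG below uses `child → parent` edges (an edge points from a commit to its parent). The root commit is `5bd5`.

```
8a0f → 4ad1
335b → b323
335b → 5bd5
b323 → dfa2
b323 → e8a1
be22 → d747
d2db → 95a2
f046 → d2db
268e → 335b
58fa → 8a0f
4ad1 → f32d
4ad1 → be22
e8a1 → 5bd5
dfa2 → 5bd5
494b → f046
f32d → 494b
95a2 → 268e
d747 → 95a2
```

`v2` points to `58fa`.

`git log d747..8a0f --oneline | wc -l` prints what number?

7

Reachable from 8a0f: {268e, 335b, 494b, 4ad1, 5bd5, 8a0f, 95a2, b323, be22, d2db, d747, dfa2, e8a1, f046, f32d}.
Reachable from d747: {268e, 335b, 5bd5, 95a2, b323, d747, dfa2, e8a1}.
In 8a0f's history but not d747's: {494b, 4ad1, 8a0f, be22, d2db, f046, f32d} — 7 commits.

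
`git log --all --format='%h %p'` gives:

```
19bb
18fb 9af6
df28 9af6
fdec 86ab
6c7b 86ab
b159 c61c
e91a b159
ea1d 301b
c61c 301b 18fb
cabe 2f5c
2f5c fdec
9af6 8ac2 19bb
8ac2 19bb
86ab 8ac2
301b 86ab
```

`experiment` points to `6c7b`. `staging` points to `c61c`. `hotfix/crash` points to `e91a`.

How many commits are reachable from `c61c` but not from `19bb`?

6

Reachable from c61c: {18fb, 19bb, 301b, 86ab, 8ac2, 9af6, c61c}.
Reachable from 19bb: {19bb}.
In c61c's history but not 19bb's: {18fb, 301b, 86ab, 8ac2, 9af6, c61c} — 6 commits.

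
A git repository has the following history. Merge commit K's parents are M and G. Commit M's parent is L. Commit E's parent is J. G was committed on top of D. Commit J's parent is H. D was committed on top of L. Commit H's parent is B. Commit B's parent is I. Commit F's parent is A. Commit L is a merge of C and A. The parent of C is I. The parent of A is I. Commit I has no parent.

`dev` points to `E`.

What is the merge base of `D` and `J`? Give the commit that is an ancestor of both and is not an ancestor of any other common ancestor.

Ancestors of D: {A, C, D, I, L}.
Ancestors of J: {B, H, I, J}.
Common ancestors: {I}.
The only common ancestor is I, so it is the merge base.

I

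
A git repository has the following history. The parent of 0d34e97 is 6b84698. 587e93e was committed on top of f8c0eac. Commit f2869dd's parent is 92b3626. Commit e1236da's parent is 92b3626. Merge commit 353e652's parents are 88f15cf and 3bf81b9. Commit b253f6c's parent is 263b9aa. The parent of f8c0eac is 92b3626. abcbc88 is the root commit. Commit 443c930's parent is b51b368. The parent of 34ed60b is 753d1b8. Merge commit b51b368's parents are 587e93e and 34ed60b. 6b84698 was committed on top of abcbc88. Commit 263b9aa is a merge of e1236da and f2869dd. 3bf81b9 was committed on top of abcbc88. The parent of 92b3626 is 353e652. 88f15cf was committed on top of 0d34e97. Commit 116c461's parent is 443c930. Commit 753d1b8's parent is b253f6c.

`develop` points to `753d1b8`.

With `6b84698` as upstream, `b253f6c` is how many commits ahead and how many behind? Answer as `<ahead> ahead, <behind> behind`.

9 ahead, 0 behind

Reachable from b253f6c: {0d34e97, 263b9aa, 353e652, 3bf81b9, 6b84698, 88f15cf, 92b3626, abcbc88, b253f6c, e1236da, f2869dd}.
Reachable from 6b84698: {6b84698, abcbc88}.
Only in b253f6c's history (ahead): {0d34e97, 263b9aa, 353e652, 3bf81b9, 88f15cf, 92b3626, b253f6c, e1236da, f2869dd} — 9.
Only in 6b84698's history (behind): {} — 0.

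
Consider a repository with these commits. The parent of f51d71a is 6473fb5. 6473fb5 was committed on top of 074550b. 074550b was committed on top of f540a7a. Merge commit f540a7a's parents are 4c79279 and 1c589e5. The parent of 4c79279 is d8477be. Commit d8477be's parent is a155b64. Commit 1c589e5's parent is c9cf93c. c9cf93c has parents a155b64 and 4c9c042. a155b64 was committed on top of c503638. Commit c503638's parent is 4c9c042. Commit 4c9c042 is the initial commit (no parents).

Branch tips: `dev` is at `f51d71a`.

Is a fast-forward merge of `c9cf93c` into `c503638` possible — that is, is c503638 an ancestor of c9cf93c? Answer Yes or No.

A fast-forward from c503638 to c9cf93c is possible iff c503638 is an ancestor of c9cf93c.
Ancestors of c9cf93c: {4c9c042, a155b64, c503638, c9cf93c}.
c503638 is among them, so fast-forward is possible.

Yes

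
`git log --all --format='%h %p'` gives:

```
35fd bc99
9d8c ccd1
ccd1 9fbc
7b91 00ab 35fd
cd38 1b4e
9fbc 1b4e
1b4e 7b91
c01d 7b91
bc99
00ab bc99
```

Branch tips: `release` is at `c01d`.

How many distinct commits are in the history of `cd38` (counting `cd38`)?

6

Walking parent pointers from cd38: reachable set = {00ab, 1b4e, 35fd, 7b91, bc99, cd38}.
That is 6 commits.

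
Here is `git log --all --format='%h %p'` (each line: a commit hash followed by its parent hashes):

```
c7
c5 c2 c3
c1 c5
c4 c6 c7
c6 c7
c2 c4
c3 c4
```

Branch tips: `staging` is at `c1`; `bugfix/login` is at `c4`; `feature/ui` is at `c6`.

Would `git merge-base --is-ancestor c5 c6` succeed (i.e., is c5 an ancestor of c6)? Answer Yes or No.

No

Ancestors of c6: {c6, c7}.
c5 is not in that set, so it is not an ancestor of c6.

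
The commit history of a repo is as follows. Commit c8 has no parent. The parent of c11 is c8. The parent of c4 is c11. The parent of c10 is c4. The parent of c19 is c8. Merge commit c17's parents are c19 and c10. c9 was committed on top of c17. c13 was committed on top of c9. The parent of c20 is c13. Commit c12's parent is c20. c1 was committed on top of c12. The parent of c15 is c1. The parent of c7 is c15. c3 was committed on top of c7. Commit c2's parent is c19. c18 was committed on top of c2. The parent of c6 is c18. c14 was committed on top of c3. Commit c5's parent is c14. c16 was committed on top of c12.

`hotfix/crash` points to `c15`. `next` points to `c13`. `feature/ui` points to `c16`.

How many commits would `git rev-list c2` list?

Walking parent pointers from c2: reachable set = {c19, c2, c8}.
That is 3 commits.

3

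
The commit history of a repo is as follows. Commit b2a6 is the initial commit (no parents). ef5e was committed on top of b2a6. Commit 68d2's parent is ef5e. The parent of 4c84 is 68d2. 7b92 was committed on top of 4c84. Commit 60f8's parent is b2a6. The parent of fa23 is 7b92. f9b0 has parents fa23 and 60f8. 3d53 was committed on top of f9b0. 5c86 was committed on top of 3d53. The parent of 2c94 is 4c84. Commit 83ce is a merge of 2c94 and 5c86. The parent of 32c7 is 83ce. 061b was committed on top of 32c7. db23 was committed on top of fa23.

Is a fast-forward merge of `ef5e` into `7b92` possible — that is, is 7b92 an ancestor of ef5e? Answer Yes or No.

No

A fast-forward from 7b92 to ef5e is possible iff 7b92 is an ancestor of ef5e.
Ancestors of ef5e: {b2a6, ef5e}.
7b92 is not among them, so fast-forward is not possible.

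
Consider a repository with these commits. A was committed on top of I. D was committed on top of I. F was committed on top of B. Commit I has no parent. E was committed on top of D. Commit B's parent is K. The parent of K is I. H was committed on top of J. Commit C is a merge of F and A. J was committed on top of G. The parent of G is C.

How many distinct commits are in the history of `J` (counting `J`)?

Walking parent pointers from J: reachable set = {A, B, C, F, G, I, J, K}.
That is 8 commits.

8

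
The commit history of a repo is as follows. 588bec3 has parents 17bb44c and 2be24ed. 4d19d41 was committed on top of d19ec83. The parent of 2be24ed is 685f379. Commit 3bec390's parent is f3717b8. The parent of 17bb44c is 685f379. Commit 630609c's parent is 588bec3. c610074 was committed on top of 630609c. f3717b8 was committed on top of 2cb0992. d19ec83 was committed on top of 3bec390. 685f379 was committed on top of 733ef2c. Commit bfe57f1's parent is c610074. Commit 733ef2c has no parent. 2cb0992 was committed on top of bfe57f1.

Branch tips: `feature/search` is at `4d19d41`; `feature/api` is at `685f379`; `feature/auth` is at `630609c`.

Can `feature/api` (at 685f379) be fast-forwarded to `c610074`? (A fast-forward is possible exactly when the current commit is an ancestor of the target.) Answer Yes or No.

Yes

A fast-forward from 685f379 to c610074 is possible iff 685f379 is an ancestor of c610074.
Ancestors of c610074: {17bb44c, 2be24ed, 588bec3, 630609c, 685f379, 733ef2c, c610074}.
685f379 is among them, so fast-forward is possible.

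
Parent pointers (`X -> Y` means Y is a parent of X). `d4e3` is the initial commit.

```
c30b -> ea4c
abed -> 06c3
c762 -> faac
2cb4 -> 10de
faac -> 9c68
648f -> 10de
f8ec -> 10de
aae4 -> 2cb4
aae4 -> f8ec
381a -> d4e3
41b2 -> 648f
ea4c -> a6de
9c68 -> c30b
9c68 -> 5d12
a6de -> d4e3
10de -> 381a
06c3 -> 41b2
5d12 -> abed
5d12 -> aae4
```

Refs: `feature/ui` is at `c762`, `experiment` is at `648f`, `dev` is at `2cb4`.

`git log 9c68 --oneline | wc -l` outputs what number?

15

Walking parent pointers from 9c68: reachable set = {06c3, 10de, 2cb4, 381a, 41b2, 5d12, 648f, 9c68, a6de, aae4, abed, c30b, d4e3, ea4c, f8ec}.
That is 15 commits.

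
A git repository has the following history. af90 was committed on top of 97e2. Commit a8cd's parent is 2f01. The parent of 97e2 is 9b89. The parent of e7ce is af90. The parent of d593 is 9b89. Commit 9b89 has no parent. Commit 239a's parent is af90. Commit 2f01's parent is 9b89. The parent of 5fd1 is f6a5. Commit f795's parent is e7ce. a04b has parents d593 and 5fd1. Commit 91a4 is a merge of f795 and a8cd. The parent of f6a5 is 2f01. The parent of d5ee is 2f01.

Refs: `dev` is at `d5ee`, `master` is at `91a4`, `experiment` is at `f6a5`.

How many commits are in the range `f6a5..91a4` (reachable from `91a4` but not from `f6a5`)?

6

Reachable from 91a4: {2f01, 91a4, 97e2, 9b89, a8cd, af90, e7ce, f795}.
Reachable from f6a5: {2f01, 9b89, f6a5}.
In 91a4's history but not f6a5's: {91a4, 97e2, a8cd, af90, e7ce, f795} — 6 commits.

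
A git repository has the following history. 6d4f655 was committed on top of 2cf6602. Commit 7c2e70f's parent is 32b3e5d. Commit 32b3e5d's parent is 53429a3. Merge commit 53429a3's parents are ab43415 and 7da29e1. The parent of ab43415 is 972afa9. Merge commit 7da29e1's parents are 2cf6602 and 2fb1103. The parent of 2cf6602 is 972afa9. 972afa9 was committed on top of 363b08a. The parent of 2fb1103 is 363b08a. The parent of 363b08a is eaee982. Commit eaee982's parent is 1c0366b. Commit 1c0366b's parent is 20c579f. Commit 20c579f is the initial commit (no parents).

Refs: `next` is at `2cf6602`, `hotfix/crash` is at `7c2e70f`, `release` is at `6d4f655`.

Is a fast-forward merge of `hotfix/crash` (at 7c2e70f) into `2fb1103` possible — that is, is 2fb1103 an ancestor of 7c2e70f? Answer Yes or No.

Yes

A fast-forward from 2fb1103 to 7c2e70f is possible iff 2fb1103 is an ancestor of 7c2e70f.
Ancestors of 7c2e70f: {1c0366b, 20c579f, 2cf6602, 2fb1103, 32b3e5d, 363b08a, 53429a3, 7c2e70f, 7da29e1, 972afa9, ab43415, eaee982}.
2fb1103 is among them, so fast-forward is possible.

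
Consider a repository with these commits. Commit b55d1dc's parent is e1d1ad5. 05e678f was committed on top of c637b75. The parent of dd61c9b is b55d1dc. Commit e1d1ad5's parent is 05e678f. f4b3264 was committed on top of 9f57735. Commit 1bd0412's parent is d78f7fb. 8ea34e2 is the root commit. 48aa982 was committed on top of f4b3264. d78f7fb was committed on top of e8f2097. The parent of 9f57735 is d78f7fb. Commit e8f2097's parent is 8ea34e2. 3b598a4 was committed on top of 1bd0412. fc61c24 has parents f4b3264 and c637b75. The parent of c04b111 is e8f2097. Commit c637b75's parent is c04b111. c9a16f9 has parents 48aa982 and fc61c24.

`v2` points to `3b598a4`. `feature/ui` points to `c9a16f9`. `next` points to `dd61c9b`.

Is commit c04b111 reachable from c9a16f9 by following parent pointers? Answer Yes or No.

Yes

Ancestors of c9a16f9 (commits reachable by following parents): {48aa982, 8ea34e2, 9f57735, c04b111, c637b75, c9a16f9, d78f7fb, e8f2097, f4b3264, fc61c24}.
c04b111 is in that set, so it is an ancestor of c9a16f9.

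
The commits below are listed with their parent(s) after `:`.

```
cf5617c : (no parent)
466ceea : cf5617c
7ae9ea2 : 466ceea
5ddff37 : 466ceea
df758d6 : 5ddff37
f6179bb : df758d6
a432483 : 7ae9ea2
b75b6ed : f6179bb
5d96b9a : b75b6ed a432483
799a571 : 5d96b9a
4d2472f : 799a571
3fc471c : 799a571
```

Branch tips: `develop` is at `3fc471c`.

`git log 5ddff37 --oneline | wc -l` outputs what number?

Walking parent pointers from 5ddff37: reachable set = {466ceea, 5ddff37, cf5617c}.
That is 3 commits.

3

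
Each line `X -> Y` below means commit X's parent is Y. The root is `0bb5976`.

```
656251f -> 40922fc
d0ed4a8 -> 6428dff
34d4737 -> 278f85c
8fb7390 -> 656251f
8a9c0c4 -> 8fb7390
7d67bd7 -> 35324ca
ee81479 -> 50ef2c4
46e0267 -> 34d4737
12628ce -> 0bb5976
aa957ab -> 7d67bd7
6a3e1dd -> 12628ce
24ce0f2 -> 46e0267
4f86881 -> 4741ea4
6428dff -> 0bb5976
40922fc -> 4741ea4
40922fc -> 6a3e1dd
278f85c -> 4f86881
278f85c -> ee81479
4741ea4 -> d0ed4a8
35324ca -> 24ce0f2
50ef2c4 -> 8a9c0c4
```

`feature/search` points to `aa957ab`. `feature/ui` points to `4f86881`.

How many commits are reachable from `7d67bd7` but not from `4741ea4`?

15

Reachable from 7d67bd7: {0bb5976, 12628ce, 24ce0f2, 278f85c, 34d4737, 35324ca, 40922fc, 46e0267, 4741ea4, 4f86881, 50ef2c4, 6428dff, 656251f, 6a3e1dd, 7d67bd7, 8a9c0c4, 8fb7390, d0ed4a8, ee81479}.
Reachable from 4741ea4: {0bb5976, 4741ea4, 6428dff, d0ed4a8}.
In 7d67bd7's history but not 4741ea4's: {12628ce, 24ce0f2, 278f85c, 34d4737, 35324ca, 40922fc, 46e0267, 4f86881, 50ef2c4, 656251f, 6a3e1dd, 7d67bd7, 8a9c0c4, 8fb7390, ee81479} — 15 commits.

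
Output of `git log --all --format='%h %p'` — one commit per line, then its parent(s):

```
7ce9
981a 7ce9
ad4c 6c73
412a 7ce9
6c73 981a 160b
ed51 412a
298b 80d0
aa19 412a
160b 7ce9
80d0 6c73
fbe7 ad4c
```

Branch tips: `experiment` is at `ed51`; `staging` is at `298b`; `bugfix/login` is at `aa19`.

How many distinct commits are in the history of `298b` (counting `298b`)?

Walking parent pointers from 298b: reachable set = {160b, 298b, 6c73, 7ce9, 80d0, 981a}.
That is 6 commits.

6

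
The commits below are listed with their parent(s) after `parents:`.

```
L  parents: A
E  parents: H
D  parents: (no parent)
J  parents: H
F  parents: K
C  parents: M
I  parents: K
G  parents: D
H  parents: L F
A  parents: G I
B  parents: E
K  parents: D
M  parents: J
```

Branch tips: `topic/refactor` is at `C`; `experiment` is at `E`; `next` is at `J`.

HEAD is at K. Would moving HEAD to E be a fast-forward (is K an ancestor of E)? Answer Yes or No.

Yes

A fast-forward from K to E is possible iff K is an ancestor of E.
Ancestors of E: {A, D, E, F, G, H, I, K, L}.
K is among them, so fast-forward is possible.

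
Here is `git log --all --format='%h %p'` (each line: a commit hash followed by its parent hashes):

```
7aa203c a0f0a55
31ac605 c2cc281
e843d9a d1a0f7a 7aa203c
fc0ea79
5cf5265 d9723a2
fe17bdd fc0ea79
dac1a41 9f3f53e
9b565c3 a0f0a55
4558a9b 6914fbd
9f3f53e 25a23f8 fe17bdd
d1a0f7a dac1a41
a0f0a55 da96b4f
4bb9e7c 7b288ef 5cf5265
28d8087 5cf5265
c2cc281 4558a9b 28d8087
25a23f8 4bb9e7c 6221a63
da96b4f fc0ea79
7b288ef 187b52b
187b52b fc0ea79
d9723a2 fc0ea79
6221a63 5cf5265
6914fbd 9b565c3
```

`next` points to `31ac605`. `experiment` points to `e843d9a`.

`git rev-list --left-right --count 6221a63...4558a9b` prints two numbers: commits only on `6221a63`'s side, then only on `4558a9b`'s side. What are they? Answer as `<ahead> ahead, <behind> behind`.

Reachable from 6221a63: {5cf5265, 6221a63, d9723a2, fc0ea79}.
Reachable from 4558a9b: {4558a9b, 6914fbd, 9b565c3, a0f0a55, da96b4f, fc0ea79}.
Only in 6221a63's history (ahead): {5cf5265, 6221a63, d9723a2} — 3.
Only in 4558a9b's history (behind): {4558a9b, 6914fbd, 9b565c3, a0f0a55, da96b4f} — 5.

3 ahead, 5 behind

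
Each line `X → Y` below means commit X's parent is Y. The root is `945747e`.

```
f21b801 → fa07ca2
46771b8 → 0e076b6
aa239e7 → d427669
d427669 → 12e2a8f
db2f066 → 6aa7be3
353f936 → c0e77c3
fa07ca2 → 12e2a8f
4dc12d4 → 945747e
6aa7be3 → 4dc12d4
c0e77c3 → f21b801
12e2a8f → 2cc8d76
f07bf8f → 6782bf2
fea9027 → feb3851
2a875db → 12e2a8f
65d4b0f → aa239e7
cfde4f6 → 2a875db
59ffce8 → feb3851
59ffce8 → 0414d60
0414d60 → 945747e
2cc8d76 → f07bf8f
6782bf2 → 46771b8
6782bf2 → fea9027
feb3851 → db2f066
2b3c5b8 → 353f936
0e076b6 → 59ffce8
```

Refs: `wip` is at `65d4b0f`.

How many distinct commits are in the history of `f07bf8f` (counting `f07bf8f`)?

Walking parent pointers from f07bf8f: reachable set = {0414d60, 0e076b6, 46771b8, 4dc12d4, 59ffce8, 6782bf2, 6aa7be3, 945747e, db2f066, f07bf8f, fea9027, feb3851}.
That is 12 commits.

12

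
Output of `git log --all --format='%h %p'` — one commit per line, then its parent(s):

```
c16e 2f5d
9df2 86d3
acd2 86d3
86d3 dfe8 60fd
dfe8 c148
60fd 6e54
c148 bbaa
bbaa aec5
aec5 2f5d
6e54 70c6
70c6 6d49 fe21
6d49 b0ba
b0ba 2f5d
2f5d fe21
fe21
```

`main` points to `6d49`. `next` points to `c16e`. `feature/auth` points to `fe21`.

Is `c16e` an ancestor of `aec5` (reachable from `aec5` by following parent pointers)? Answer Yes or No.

Ancestors of aec5: {2f5d, aec5, fe21}.
c16e is not in that set, so it is not an ancestor of aec5.

No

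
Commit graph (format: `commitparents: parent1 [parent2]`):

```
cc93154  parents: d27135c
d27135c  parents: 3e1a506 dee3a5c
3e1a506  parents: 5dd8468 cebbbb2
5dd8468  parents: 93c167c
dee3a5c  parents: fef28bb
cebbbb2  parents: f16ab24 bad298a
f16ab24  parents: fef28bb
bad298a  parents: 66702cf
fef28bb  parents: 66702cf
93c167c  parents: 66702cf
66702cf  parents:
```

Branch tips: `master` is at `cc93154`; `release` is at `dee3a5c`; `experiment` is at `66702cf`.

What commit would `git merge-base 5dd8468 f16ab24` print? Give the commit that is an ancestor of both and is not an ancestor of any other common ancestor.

Ancestors of 5dd8468: {5dd8468, 66702cf, 93c167c}.
Ancestors of f16ab24: {66702cf, f16ab24, fef28bb}.
Common ancestors: {66702cf}.
The only common ancestor is 66702cf, so it is the merge base.

66702cf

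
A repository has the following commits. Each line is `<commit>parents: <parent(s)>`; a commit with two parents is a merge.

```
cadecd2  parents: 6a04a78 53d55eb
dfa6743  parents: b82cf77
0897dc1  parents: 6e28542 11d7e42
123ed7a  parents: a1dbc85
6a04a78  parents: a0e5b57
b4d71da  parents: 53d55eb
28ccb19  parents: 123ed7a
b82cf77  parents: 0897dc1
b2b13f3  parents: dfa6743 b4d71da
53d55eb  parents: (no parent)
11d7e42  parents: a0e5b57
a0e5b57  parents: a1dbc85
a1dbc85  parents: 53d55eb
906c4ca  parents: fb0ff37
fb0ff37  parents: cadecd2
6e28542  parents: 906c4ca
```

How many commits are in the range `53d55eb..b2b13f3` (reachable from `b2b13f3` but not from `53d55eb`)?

13

Reachable from b2b13f3: {0897dc1, 11d7e42, 53d55eb, 6a04a78, 6e28542, 906c4ca, a0e5b57, a1dbc85, b2b13f3, b4d71da, b82cf77, cadecd2, dfa6743, fb0ff37}.
Reachable from 53d55eb: {53d55eb}.
In b2b13f3's history but not 53d55eb's: {0897dc1, 11d7e42, 6a04a78, 6e28542, 906c4ca, a0e5b57, a1dbc85, b2b13f3, b4d71da, b82cf77, cadecd2, dfa6743, fb0ff37} — 13 commits.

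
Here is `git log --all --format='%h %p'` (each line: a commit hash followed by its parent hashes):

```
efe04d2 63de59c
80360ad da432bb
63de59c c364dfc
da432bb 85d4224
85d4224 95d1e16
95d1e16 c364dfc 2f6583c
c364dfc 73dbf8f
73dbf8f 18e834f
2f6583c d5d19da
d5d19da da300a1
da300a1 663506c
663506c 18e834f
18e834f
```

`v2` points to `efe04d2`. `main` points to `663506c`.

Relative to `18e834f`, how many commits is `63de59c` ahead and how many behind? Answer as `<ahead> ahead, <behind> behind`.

Reachable from 63de59c: {18e834f, 63de59c, 73dbf8f, c364dfc}.
Reachable from 18e834f: {18e834f}.
Only in 63de59c's history (ahead): {63de59c, 73dbf8f, c364dfc} — 3.
Only in 18e834f's history (behind): {} — 0.

3 ahead, 0 behind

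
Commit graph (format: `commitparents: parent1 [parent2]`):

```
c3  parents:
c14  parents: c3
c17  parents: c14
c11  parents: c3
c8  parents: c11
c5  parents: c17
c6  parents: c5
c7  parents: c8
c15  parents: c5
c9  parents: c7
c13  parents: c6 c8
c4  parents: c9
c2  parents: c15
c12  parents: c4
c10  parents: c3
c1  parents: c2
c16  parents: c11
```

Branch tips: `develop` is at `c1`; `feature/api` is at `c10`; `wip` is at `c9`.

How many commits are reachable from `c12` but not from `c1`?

6

Reachable from c12: {c11, c12, c3, c4, c7, c8, c9}.
Reachable from c1: {c1, c14, c15, c17, c2, c3, c5}.
In c12's history but not c1's: {c11, c12, c4, c7, c8, c9} — 6 commits.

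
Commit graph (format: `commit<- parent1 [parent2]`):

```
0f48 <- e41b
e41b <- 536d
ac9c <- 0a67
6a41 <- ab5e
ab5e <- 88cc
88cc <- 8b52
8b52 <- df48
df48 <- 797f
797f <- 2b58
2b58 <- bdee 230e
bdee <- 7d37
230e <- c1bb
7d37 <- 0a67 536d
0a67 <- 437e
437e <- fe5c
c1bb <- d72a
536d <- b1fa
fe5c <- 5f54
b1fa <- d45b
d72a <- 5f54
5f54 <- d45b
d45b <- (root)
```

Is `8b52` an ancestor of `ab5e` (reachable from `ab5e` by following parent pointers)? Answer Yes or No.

Ancestors of ab5e (commits reachable by following parents): {0a67, 230e, 2b58, 437e, 536d, 5f54, 797f, 7d37, 88cc, 8b52, ab5e, b1fa, bdee, c1bb, d45b, d72a, df48, fe5c}.
8b52 is in that set, so it is an ancestor of ab5e.

Yes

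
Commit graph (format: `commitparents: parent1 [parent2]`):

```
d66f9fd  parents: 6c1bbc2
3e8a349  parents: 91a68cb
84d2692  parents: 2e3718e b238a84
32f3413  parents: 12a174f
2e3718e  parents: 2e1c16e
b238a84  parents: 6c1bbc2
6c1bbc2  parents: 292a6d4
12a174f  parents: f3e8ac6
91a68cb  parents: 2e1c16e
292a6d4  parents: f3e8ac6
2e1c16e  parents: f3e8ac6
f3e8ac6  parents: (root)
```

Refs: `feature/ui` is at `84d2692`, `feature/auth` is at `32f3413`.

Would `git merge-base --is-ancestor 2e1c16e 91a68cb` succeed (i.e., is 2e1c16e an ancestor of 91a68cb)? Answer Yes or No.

Yes

Ancestors of 91a68cb (commits reachable by following parents): {2e1c16e, 91a68cb, f3e8ac6}.
2e1c16e is in that set, so it is an ancestor of 91a68cb.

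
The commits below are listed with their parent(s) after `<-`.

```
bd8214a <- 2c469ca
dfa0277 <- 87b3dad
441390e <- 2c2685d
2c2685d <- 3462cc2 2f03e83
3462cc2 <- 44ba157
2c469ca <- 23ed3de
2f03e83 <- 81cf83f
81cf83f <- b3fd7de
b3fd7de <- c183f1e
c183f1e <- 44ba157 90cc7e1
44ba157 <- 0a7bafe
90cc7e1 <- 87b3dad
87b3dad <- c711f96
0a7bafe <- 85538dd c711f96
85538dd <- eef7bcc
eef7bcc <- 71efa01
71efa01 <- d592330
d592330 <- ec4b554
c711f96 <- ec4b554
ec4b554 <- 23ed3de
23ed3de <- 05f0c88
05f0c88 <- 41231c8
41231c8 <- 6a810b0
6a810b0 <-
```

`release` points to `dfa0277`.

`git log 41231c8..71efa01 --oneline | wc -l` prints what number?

5

Reachable from 71efa01: {05f0c88, 23ed3de, 41231c8, 6a810b0, 71efa01, d592330, ec4b554}.
Reachable from 41231c8: {41231c8, 6a810b0}.
In 71efa01's history but not 41231c8's: {05f0c88, 23ed3de, 71efa01, d592330, ec4b554} — 5 commits.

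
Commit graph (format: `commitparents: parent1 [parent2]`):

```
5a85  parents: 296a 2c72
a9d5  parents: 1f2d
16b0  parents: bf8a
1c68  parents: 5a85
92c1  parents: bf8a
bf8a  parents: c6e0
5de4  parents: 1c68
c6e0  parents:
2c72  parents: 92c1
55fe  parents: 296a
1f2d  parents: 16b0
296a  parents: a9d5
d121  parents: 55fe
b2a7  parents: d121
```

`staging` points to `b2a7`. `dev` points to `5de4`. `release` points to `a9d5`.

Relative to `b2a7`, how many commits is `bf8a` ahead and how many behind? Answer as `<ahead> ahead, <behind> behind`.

Reachable from bf8a: {bf8a, c6e0}.
Reachable from b2a7: {16b0, 1f2d, 296a, 55fe, a9d5, b2a7, bf8a, c6e0, d121}.
Only in bf8a's history (ahead): {} — 0.
Only in b2a7's history (behind): {16b0, 1f2d, 296a, 55fe, a9d5, b2a7, d121} — 7.

0 ahead, 7 behind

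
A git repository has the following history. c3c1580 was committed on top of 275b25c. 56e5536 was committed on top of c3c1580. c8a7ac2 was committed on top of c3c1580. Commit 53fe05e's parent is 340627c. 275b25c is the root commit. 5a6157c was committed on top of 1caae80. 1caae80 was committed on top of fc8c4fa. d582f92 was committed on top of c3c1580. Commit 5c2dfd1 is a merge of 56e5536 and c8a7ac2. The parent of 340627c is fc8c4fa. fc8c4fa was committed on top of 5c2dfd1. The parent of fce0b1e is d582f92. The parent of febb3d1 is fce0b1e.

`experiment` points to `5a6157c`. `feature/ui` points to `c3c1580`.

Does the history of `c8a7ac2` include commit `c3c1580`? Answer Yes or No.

Ancestors of c8a7ac2 (commits reachable by following parents): {275b25c, c3c1580, c8a7ac2}.
c3c1580 is in that set, so it is an ancestor of c8a7ac2.

Yes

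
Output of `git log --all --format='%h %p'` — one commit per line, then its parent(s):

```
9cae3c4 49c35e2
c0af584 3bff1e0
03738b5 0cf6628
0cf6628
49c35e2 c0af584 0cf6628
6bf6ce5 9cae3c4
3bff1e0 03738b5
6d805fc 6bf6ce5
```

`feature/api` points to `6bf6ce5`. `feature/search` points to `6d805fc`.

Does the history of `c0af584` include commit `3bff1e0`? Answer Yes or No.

Yes

Ancestors of c0af584 (commits reachable by following parents): {03738b5, 0cf6628, 3bff1e0, c0af584}.
3bff1e0 is in that set, so it is an ancestor of c0af584.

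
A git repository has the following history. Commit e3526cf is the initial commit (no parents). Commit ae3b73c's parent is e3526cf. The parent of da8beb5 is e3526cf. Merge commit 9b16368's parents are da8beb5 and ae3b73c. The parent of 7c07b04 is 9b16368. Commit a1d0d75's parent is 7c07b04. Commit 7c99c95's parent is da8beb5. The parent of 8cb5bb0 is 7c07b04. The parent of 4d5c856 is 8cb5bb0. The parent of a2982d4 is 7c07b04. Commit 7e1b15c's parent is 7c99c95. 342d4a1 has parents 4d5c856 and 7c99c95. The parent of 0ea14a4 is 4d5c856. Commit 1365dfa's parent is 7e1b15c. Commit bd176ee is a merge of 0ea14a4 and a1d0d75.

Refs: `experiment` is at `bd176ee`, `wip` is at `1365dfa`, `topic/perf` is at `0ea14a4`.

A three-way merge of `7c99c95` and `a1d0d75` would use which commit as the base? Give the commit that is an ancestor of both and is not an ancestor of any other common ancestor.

Ancestors of 7c99c95: {7c99c95, da8beb5, e3526cf}.
Ancestors of a1d0d75: {7c07b04, 9b16368, a1d0d75, ae3b73c, da8beb5, e3526cf}.
Common ancestors: {da8beb5, e3526cf}.
Among these, da8beb5 is not an ancestor of any other common ancestor — it is the merge base.

da8beb5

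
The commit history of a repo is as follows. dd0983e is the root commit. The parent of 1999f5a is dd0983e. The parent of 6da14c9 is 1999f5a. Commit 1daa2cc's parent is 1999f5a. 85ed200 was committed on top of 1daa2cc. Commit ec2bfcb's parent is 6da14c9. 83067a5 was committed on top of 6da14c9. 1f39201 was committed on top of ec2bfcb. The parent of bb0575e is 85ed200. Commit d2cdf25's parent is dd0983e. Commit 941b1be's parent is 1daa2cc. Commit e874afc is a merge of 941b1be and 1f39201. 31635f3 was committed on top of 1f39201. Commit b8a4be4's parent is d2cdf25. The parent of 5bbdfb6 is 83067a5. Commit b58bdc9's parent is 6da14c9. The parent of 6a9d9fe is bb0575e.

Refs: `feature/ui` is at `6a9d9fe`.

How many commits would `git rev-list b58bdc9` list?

Walking parent pointers from b58bdc9: reachable set = {1999f5a, 6da14c9, b58bdc9, dd0983e}.
That is 4 commits.

4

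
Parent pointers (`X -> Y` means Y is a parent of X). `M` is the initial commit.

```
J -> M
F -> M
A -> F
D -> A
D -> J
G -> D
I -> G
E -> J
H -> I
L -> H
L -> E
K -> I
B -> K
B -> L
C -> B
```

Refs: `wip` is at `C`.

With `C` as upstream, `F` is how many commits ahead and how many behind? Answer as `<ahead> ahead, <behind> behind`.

Reachable from F: {F, M}.
Reachable from C: {A, B, C, D, E, F, G, H, I, J, K, L, M}.
Only in F's history (ahead): {} — 0.
Only in C's history (behind): {A, B, C, D, E, G, H, I, J, K, L} — 11.

0 ahead, 11 behind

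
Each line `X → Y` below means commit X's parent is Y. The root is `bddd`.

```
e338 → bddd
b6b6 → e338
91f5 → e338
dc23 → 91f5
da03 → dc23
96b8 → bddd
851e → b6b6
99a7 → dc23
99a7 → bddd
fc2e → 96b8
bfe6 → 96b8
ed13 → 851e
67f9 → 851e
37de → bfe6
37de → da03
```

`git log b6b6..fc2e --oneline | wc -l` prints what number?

Reachable from fc2e: {96b8, bddd, fc2e}.
Reachable from b6b6: {b6b6, bddd, e338}.
In fc2e's history but not b6b6's: {96b8, fc2e} — 2 commits.

2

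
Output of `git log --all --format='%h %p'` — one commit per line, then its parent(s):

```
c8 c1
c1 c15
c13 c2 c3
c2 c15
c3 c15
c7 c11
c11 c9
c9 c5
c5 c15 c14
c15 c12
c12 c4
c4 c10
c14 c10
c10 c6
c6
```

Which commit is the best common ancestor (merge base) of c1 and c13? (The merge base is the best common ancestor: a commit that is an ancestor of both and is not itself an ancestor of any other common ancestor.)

c15

Ancestors of c1: {c1, c10, c12, c15, c4, c6}.
Ancestors of c13: {c10, c12, c13, c15, c2, c3, c4, c6}.
Common ancestors: {c10, c12, c15, c4, c6}.
Among these, c15 is not an ancestor of any other common ancestor — it is the merge base.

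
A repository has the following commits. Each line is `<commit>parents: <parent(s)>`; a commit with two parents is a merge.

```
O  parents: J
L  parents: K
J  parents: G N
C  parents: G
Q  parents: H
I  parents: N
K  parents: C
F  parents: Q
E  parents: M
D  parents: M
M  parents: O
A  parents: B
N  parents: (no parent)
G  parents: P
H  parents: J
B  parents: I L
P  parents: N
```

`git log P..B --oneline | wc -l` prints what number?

Reachable from B: {B, C, G, I, K, L, N, P}.
Reachable from P: {N, P}.
In B's history but not P's: {B, C, G, I, K, L} — 6 commits.

6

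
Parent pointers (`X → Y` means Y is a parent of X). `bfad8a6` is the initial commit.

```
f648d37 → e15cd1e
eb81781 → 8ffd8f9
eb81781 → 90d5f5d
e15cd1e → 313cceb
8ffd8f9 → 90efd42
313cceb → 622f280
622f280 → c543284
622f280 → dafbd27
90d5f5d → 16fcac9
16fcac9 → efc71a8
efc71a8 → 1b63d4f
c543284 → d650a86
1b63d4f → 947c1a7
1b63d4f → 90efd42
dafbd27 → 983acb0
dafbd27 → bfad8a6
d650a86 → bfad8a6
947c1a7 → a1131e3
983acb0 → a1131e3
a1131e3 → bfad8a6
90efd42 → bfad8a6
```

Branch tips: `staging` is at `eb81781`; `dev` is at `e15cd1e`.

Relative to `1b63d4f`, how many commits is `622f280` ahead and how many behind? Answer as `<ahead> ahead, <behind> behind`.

Reachable from 622f280: {622f280, 983acb0, a1131e3, bfad8a6, c543284, d650a86, dafbd27}.
Reachable from 1b63d4f: {1b63d4f, 90efd42, 947c1a7, a1131e3, bfad8a6}.
Only in 622f280's history (ahead): {622f280, 983acb0, c543284, d650a86, dafbd27} — 5.
Only in 1b63d4f's history (behind): {1b63d4f, 90efd42, 947c1a7} — 3.

5 ahead, 3 behind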